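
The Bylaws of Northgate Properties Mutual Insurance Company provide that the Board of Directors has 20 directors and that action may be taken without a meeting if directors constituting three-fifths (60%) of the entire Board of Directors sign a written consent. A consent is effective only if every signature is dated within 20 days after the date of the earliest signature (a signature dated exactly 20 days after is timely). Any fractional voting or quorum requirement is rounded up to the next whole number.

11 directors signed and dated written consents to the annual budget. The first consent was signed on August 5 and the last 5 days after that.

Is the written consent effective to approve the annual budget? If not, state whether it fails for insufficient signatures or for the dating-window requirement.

Not effective — insufficient signatures.

Signatures required: three-fifths (60%) of 20 — 3/5 of 20 = 12, so 12 needed; 11 signed. Insufficient.
Dating window: the latest signature is 5 days after the earliest; the limit is 20 days. Within the window.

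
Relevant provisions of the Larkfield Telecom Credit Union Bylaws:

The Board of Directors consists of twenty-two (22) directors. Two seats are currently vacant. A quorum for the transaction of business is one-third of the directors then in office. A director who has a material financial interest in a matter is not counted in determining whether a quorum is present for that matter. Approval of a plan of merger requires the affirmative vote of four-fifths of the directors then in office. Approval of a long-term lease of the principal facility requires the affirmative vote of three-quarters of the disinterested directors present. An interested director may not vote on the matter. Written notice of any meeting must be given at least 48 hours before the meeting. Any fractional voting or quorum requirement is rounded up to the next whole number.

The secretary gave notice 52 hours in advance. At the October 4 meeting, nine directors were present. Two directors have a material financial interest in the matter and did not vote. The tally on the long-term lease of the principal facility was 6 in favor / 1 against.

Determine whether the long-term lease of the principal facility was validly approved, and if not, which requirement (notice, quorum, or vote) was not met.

Valid — all requirements satisfied.

Notice: 52 hours given; 48 required (52 ≥ 48). Satisfied.
Quorum: 9 present, but the 2 interested directors do not count, leaving 7. Quorum is 7. Satisfied.
Vote: the long-term lease of the principal facility requires three-fourths of the disinterested directors present (9 − 2 = 7). 3/4 of 7 = 5.25, rounded up to 6, so 6 affirmative votes are needed; 6 voted in favor. Satisfied.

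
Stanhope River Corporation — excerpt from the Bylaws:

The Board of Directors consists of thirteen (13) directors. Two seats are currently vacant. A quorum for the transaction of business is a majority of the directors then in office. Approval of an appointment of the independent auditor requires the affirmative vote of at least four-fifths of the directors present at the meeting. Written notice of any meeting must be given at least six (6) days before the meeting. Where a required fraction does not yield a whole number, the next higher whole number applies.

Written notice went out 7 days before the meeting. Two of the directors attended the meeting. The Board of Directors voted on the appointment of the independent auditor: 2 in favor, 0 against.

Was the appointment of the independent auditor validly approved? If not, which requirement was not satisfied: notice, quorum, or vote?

Notice: 7 days given; 6 required (7 ≥ 6). Satisfied.
Quorum: 2 present; quorum is 6. Not satisfied.
Vote: the appointment of the independent auditor requires four-fifths of the directors present (2). 4/5 of 2 = 1.60, rounded up to 2, so 2 affirmative votes are needed; 2 voted in favor. Satisfied. (Moot — without a quorum no business can be validly transacted.)

Invalid — quorum requirement not satisfied.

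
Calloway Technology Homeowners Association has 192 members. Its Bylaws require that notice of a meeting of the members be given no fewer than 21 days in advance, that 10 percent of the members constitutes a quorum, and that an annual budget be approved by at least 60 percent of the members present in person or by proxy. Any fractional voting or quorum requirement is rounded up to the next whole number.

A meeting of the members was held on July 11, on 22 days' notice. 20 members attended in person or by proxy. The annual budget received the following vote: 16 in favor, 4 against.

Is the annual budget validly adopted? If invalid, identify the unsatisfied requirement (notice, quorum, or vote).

Notice: 22 days given; 21 required. Satisfied.
Quorum: 10% of 192 = 19.20, rounded up to 20; 20 present. Satisfied.
Vote: requires three-fifths of those present (20); 3/5 of 20 = 12, so 12 needed; 16 in favor. Satisfied.

Valid — all requirements satisfied.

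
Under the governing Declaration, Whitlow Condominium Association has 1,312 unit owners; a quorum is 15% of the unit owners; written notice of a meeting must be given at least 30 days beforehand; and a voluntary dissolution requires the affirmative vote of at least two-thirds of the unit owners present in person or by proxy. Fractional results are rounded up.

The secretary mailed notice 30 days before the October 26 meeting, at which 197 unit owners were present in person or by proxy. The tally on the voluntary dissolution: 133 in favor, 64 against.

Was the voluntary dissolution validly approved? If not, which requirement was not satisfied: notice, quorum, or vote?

Valid — all requirements satisfied.

Notice: 30 days given; 30 required. Satisfied.
Quorum: 15% of 1,312 = 196.80, rounded up to 197; 197 present. Satisfied.
Vote: requires two-thirds of those present (197); 2/3 of 197 = 131.33, rounded up to 132, so 132 needed; 133 in favor. Satisfied.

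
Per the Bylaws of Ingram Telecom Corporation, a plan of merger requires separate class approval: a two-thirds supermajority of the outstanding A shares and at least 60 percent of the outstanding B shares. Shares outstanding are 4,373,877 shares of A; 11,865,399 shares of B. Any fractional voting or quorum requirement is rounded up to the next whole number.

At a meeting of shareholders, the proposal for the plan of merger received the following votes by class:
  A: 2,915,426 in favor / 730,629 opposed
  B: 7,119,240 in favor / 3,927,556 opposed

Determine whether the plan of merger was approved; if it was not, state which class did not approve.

A: 2/3 of 4373877 = 2915918; 2,915,918 required, 2,915,426 in favor — not approved.
B: 3/5 of 11865399 = 7119239.40, rounded up to 7119240; 7,119,240 required, 7,119,240 in favor — approved.

Not approved — the A shares did not give the required vote.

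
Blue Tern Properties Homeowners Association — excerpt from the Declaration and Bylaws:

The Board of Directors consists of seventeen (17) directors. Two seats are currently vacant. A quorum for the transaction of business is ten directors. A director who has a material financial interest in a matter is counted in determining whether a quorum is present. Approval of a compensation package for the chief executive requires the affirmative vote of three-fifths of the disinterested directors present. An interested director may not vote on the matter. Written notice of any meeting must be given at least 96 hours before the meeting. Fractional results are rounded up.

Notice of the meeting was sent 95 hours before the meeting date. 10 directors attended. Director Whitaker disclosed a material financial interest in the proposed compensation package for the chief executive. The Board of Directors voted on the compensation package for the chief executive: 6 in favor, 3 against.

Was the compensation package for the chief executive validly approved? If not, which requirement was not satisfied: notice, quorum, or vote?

Notice: 95 hours given; 96 required (95 < 96). Not satisfied.
Quorum: 10 present (interested directors count toward quorum); quorum is 10. Satisfied.
Vote: the compensation package for the chief executive requires three-fifths of the disinterested directors present (10 − 1 = 9). 3/5 of 9 = 5.40, rounded up to 6, so 6 affirmative votes are needed; 6 voted in favor. Satisfied.

Invalid — notice requirement not satisfied.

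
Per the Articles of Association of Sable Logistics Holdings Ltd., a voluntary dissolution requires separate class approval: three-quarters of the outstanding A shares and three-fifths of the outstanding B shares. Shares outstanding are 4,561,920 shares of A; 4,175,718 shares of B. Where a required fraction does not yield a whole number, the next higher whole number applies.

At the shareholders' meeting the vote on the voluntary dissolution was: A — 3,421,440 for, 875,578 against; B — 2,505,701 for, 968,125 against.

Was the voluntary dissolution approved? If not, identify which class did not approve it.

A: 3/4 of 4561920 = 3421440; 3,421,440 required, 3,421,440 in favor — approved.
B: 3/5 of 4175718 = 2505430.80, rounded up to 2505431; 2,505,431 required, 2,505,701 in favor — approved.

Approved — every class gave the required vote.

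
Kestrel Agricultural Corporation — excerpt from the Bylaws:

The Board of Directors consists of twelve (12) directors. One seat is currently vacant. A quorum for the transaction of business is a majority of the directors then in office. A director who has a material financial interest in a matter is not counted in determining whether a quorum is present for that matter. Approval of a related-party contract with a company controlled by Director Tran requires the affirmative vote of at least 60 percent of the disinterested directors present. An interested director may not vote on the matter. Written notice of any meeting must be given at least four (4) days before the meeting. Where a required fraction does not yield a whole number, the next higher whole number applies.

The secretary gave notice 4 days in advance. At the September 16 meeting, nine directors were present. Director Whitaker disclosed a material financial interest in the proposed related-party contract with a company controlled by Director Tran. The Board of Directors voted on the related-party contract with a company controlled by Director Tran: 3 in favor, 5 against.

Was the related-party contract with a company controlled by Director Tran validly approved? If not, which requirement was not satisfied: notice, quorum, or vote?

Invalid — vote requirement not satisfied.

Notice: 4 days given; 4 required (4 ≥ 4). Satisfied.
Quorum: 9 present, but the 1 interested director does not count, leaving 8. Quorum is 6. Satisfied.
Vote: the related-party contract with a company controlled by Director Tran requires three-fifths of the disinterested directors present (9 − 1 = 8). 3/5 of 8 = 4.80, rounded up to 5, so 5 affirmative votes are needed; 3 voted in favor. Not satisfied.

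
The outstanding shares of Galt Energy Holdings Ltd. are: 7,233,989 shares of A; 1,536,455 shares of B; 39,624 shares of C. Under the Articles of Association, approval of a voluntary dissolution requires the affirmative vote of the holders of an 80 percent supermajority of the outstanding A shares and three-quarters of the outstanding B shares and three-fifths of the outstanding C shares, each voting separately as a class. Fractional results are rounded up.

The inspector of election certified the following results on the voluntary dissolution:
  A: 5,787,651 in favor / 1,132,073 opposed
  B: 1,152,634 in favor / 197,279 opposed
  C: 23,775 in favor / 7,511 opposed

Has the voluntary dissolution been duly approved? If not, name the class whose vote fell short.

Approved — every class gave the required vote.

A: 4/5 of 7233989 = 5787191.20, rounded up to 5787192; 5,787,192 required, 5,787,651 in favor — approved.
B: 3/4 of 1536455 = 1152341.25, rounded up to 1152342; 1,152,342 required, 1,152,634 in favor — approved.
C: 3/5 of 39624 = 23774.40, rounded up to 23775; 23,775 required, 23,775 in favor — approved.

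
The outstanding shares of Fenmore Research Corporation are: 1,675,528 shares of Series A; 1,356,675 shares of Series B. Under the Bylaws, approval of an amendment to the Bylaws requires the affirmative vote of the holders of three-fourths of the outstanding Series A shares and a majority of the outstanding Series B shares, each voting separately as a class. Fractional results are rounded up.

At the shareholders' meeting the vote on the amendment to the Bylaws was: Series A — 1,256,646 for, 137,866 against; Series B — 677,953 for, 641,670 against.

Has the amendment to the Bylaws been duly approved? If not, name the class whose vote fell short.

Series A: 3/4 of 1675528 = 1256646; 1,256,646 required, 1,256,646 in favor — approved.
Series B: a majority of 1356675 is 678338; 678,338 required, 677,953 in favor — not approved.

Not approved — the Series B shares did not give the required vote.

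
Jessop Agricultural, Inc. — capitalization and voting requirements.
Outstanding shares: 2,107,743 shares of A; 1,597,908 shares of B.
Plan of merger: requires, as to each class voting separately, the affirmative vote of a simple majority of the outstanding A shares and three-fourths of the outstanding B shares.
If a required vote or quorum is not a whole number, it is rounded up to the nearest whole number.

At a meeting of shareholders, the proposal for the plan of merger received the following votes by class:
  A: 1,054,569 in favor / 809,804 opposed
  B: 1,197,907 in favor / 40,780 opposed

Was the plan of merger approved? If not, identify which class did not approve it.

Not approved — the B shares did not give the required vote.

A: a majority of 2107743 is 1053872; 1,053,872 required, 1,054,569 in favor — approved.
B: 3/4 of 1597908 = 1198431; 1,198,431 required, 1,197,907 in favor — not approved.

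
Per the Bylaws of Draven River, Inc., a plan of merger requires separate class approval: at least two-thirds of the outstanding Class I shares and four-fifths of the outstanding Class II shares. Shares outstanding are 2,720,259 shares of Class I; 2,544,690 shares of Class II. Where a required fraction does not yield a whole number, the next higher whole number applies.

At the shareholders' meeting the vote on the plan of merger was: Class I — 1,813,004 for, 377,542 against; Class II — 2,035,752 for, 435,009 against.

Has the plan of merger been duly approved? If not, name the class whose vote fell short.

Class I: 2/3 of 2720259 = 1813506; 1,813,506 required, 1,813,004 in favor — not approved.
Class II: 4/5 of 2544690 = 2035752; 2,035,752 required, 2,035,752 in favor — approved.

Not approved — the Class I shares did not give the required vote.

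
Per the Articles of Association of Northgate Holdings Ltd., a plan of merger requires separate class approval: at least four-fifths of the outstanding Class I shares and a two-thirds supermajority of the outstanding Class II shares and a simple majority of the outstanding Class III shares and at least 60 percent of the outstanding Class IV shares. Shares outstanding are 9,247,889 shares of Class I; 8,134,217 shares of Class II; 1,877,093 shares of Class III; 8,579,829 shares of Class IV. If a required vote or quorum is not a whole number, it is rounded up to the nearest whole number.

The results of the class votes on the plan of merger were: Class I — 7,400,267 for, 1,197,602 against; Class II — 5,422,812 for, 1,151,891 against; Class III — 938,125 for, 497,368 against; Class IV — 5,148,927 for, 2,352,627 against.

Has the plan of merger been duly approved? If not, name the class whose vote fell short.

Not approved — the Class III shares did not give the required vote.

Class I: 4/5 of 9247889 = 7398311.20, rounded up to 7398312; 7,398,312 required, 7,400,267 in favor — approved.
Class II: 2/3 of 8134217 = 5422811.33, rounded up to 5422812; 5,422,812 required, 5,422,812 in favor — approved.
Class III: a majority of 1877093 is 938547; 938,547 required, 938,125 in favor — not approved.
Class IV: 3/5 of 8579829 = 5147897.40, rounded up to 5147898; 5,147,898 required, 5,148,927 in favor — approved.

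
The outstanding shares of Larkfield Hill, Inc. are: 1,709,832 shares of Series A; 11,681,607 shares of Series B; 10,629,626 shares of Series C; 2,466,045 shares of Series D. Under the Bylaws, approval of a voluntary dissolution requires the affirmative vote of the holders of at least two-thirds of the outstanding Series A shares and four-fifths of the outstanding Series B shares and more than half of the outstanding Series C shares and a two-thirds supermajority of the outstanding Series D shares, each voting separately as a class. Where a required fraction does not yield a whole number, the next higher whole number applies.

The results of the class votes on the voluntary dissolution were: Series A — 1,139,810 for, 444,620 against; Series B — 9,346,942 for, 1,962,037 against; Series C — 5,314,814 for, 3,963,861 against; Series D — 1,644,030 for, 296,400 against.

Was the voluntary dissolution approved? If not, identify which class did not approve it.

Series A: 2/3 of 1709832 = 1139888; 1,139,888 required, 1,139,810 in favor — not approved.
Series B: 4/5 of 11681607 = 9345285.60, rounded up to 9345286; 9,345,286 required, 9,346,942 in favor — approved.
Series C: a majority of 10629626 is 5314814; 5,314,814 required, 5,314,814 in favor — approved.
Series D: 2/3 of 2466045 = 1644030; 1,644,030 required, 1,644,030 in favor — approved.

Not approved — the Series A shares did not give the required vote.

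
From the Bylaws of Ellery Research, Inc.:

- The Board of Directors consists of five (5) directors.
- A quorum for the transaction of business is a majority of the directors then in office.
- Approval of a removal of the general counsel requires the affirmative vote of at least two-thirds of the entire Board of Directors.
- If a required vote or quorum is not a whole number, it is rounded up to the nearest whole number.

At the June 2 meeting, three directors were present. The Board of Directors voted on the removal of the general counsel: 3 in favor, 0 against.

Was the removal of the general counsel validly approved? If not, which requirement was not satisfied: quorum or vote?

Invalid — vote requirement not satisfied.

Quorum: 3 present; quorum is 3. Satisfied.
Vote: the removal of the general counsel requires two-thirds of the entire Board of Directors (5). 2/3 of 5 = 3.33, rounded up to 4, so 4 affirmative votes are needed; 3 voted in favor. Not satisfied.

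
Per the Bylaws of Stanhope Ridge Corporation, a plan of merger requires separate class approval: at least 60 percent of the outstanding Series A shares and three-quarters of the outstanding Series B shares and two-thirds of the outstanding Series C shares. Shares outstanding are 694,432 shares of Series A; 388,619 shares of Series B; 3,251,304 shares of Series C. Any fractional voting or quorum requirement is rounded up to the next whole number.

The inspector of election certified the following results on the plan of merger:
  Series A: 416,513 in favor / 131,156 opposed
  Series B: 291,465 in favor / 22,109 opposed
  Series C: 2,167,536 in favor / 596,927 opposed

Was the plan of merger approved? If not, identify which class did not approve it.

Series A: 3/5 of 694432 = 416659.20, rounded up to 416660; 416,660 required, 416,513 in favor — not approved.
Series B: 3/4 of 388619 = 291464.25, rounded up to 291465; 291,465 required, 291,465 in favor — approved.
Series C: 2/3 of 3251304 = 2167536; 2,167,536 required, 2,167,536 in favor — approved.

Not approved — the Series A shares did not give the required vote.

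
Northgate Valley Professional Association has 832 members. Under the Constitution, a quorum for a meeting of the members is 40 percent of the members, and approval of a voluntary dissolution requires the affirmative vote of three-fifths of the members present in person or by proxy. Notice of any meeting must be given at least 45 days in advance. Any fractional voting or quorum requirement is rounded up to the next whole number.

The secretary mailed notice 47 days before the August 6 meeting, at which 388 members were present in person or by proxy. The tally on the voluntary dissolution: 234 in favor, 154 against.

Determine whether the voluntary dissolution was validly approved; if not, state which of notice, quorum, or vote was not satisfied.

Notice: 47 days given; 45 required. Satisfied.
Quorum: 40% of 832 = 332.80, rounded up to 333; 388 present. Satisfied.
Vote: requires three-fifths of those present (388); 3/5 of 388 = 232.80, rounded up to 233, so 233 needed; 234 in favor. Satisfied.

Valid — all requirements satisfied.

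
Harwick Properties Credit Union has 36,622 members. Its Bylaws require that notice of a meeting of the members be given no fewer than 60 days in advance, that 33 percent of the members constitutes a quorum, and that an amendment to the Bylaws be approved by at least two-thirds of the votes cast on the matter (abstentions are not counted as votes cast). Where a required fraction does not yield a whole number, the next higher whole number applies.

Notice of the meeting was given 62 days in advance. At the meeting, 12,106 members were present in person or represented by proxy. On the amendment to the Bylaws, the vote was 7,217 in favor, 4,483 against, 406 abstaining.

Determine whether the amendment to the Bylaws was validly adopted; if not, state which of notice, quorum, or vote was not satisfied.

Invalid — vote requirement not satisfied.

Notice: 62 days given; 60 required. Satisfied.
Quorum: 33% of 36,622 = 12,085.26, rounded up to 12,086; 12,106 present. Satisfied.
Vote: requires two-thirds of the votes cast (12,106 − 406 abstaining = 11,700); 2/3 of 11700 = 7800, so 7,800 needed; 7,217 in favor. Not satisfied.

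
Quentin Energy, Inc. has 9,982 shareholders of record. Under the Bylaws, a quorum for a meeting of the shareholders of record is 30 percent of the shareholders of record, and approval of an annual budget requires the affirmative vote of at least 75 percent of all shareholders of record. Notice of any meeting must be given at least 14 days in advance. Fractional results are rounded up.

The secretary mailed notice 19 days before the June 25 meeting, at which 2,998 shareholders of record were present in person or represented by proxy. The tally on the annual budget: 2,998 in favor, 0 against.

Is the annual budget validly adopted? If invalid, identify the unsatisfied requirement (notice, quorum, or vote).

Notice: 19 days given; 14 required. Satisfied.
Quorum: 30% of 9,982 = 2,994.60, rounded up to 2,995; 2,998 present. Satisfied.
Vote: requires three-fourths of all shareholders of record (9,982); 3/4 of 9982 = 7486.50, rounded up to 7487, so 7,487 needed; 2,998 in favor. Not satisfied.

Invalid — vote requirement not satisfied.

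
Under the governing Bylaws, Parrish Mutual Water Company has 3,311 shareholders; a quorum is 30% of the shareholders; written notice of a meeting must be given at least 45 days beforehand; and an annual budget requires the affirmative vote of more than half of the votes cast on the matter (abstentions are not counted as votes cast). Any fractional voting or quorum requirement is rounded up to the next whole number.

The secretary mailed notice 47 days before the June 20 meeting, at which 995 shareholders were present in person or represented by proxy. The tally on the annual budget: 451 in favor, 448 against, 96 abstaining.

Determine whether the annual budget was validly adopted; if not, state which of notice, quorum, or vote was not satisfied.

Notice: 47 days given; 45 required. Satisfied.
Quorum: 30% of 3,311 = 993.30, rounded up to 994; 995 present. Satisfied.
Vote: requires a majority of the votes cast (995 − 96 abstaining = 899); a majority of 899 is 450, so 450 needed; 451 in favor. Satisfied.

Valid — all requirements satisfied.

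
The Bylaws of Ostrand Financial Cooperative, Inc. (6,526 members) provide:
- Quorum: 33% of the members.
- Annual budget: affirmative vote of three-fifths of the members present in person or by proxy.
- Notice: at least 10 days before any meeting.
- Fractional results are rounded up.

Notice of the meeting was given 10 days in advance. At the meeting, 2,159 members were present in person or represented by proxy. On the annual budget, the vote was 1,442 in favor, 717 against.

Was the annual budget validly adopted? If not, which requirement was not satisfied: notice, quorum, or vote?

Notice: 10 days given; 10 required. Satisfied.
Quorum: 33% of 6,526 = 2,153.58, rounded up to 2,154; 2,159 present. Satisfied.
Vote: requires three-fifths of those present (2,159); 3/5 of 2159 = 1295.40, rounded up to 1296, so 1,296 needed; 1,442 in favor. Satisfied.

Valid — all requirements satisfied.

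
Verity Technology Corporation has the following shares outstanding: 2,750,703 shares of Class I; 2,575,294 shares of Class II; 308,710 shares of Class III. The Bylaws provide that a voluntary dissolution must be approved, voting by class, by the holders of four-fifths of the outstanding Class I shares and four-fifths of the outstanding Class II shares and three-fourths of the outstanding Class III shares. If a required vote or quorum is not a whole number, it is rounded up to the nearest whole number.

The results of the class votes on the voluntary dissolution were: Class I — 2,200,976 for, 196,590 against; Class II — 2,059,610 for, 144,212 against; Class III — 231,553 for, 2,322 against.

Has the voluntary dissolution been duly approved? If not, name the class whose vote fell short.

Not approved — the Class II shares did not give the required vote.

Class I: 4/5 of 2750703 = 2200562.40, rounded up to 2200563; 2,200,563 required, 2,200,976 in favor — approved.
Class II: 4/5 of 2575294 = 2060235.20, rounded up to 2060236; 2,060,236 required, 2,059,610 in favor — not approved.
Class III: 3/4 of 308710 = 231532.50, rounded up to 231533; 231,533 required, 231,553 in favor — approved.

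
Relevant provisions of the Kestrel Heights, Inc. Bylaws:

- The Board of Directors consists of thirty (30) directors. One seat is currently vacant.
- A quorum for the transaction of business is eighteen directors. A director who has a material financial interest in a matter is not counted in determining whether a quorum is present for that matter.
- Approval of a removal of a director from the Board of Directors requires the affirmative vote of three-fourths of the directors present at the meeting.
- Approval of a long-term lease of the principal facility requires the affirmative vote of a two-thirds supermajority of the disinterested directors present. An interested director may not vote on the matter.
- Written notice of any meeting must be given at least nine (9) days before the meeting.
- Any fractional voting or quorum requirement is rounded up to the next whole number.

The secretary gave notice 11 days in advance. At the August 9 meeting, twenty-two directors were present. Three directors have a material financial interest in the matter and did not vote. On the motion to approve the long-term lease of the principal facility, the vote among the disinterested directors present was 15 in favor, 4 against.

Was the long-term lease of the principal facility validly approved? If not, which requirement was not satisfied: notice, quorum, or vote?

Valid — all requirements satisfied.

Notice: 11 days given; 9 required (11 ≥ 9). Satisfied.
Quorum: 22 present, but the 3 interested directors do not count, leaving 19. Quorum is 18. Satisfied.
Vote: the long-term lease of the principal facility requires two-thirds of the disinterested directors present (22 − 3 = 19). 2/3 of 19 = 12.67, rounded up to 13, so 13 affirmative votes are needed; 15 voted in favor. Satisfied.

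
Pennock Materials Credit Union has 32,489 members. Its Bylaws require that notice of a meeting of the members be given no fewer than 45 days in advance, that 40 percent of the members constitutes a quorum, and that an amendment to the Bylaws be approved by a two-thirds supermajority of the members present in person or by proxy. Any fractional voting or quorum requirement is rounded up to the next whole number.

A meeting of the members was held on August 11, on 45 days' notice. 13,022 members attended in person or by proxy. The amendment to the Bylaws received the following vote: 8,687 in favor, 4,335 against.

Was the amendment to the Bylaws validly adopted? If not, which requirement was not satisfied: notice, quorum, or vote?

Valid — all requirements satisfied.

Notice: 45 days given; 45 required. Satisfied.
Quorum: 40% of 32,489 = 12,995.60, rounded up to 12,996; 13,022 present. Satisfied.
Vote: requires two-thirds of those present (13,022); 2/3 of 13022 = 8681.33, rounded up to 8682, so 8,682 needed; 8,687 in favor. Satisfied.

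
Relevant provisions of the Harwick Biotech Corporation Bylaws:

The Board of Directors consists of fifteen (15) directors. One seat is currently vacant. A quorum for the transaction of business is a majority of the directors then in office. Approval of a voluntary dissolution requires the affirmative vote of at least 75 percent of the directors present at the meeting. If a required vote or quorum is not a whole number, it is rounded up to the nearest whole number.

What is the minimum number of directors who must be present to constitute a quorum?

8

A majority of 14 is 8.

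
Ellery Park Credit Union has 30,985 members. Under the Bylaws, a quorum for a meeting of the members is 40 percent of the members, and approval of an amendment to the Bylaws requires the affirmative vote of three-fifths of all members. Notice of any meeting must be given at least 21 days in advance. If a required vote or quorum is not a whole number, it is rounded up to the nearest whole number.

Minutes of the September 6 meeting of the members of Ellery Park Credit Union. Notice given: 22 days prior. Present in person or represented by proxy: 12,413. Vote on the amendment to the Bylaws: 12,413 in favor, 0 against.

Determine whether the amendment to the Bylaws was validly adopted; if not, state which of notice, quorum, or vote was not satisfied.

Notice: 22 days given; 21 required. Satisfied.
Quorum: 40% of 30,985 = 12,394; 12,413 present. Satisfied.
Vote: requires three-fifths of all members (30,985); 3/5 of 30985 = 18591, so 18,591 needed; 12,413 in favor. Not satisfied.

Invalid — vote requirement not satisfied.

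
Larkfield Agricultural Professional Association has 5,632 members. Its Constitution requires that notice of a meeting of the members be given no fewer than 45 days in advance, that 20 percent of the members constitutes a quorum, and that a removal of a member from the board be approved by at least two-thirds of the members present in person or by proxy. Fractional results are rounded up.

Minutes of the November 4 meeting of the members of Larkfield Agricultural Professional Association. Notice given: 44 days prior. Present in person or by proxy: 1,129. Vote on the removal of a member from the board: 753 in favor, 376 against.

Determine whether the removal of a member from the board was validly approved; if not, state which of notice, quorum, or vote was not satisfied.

Invalid — notice requirement not satisfied.

Notice: 44 days given; 45 required. Not satisfied.
Quorum: 20% of 5,632 = 1,126.40, rounded up to 1,127; 1,129 present. Satisfied.
Vote: requires two-thirds of those present (1,129); 2/3 of 1129 = 752.67, rounded up to 753, so 753 needed; 753 in favor. Satisfied.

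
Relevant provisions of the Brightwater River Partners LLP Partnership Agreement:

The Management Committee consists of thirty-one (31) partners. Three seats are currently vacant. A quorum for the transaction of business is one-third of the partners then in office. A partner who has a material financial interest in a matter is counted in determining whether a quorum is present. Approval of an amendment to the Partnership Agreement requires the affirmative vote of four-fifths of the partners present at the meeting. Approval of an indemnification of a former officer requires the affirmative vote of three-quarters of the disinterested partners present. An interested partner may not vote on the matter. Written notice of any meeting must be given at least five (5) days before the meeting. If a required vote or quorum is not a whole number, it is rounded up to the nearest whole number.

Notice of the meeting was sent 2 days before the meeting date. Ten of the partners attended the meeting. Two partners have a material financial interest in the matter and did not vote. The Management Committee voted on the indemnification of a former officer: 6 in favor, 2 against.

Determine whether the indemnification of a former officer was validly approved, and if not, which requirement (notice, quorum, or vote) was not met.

Invalid — notice requirement not satisfied.

Notice: 2 days given; 5 required (2 < 5). Not satisfied.
Quorum: 10 present (interested partners count toward quorum); quorum is 10. Satisfied.
Vote: the indemnification of a former officer requires three-fourths of the disinterested partners present (10 − 2 = 8). 3/4 of 8 = 6, so 6 affirmative votes are needed; 6 voted in favor. Satisfied.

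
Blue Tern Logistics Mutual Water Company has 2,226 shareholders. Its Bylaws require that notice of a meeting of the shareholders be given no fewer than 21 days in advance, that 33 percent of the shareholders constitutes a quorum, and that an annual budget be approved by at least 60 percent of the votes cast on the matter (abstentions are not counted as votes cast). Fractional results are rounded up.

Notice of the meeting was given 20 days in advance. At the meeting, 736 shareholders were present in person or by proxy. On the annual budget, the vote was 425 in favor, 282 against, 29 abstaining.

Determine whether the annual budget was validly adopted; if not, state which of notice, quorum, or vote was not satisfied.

Notice: 20 days given; 21 required. Not satisfied.
Quorum: 33% of 2,226 = 734.58, rounded up to 735; 736 present. Satisfied.
Vote: requires three-fifths of the votes cast (736 − 29 abstaining = 707); 3/5 of 707 = 424.20, rounded up to 425, so 425 needed; 425 in favor. Satisfied.

Invalid — notice requirement not satisfied.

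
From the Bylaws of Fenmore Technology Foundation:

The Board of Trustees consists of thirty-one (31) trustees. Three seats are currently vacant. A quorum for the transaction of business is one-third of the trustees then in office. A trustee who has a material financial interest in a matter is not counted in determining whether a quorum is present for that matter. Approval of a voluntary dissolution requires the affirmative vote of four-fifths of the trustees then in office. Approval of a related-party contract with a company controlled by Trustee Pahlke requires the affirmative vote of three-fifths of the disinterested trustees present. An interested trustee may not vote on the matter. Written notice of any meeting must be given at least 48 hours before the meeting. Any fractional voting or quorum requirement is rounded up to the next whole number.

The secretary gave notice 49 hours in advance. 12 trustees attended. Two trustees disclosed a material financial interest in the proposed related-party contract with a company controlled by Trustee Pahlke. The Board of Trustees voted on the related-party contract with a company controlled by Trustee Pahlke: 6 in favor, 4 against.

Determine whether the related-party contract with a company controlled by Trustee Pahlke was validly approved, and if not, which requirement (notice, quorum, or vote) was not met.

Valid — all requirements satisfied.

Notice: 49 hours given; 48 required (49 ≥ 48). Satisfied.
Quorum: 12 present, but the 2 interested trustees do not count, leaving 10. Quorum is 10. Satisfied.
Vote: the related-party contract with a company controlled by Trustee Pahlke requires three-fifths of the disinterested trustees present (12 − 2 = 10). 3/5 of 10 = 6, so 6 affirmative votes are needed; 6 voted in favor. Satisfied.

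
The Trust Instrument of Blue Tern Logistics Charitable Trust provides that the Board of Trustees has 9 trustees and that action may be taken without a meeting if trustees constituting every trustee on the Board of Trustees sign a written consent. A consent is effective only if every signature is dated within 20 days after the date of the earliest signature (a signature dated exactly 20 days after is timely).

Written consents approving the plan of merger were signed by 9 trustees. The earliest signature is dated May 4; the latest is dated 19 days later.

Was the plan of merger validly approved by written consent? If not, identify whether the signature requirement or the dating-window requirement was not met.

Signatures required: all of 9 — unanimous means all 9, so 9 needed; 9 signed. Sufficient.
Dating window: the latest signature is 19 days after the earliest; the limit is 20 days. Within the window.

Effective — both the signature and dating-window requirements are satisfied.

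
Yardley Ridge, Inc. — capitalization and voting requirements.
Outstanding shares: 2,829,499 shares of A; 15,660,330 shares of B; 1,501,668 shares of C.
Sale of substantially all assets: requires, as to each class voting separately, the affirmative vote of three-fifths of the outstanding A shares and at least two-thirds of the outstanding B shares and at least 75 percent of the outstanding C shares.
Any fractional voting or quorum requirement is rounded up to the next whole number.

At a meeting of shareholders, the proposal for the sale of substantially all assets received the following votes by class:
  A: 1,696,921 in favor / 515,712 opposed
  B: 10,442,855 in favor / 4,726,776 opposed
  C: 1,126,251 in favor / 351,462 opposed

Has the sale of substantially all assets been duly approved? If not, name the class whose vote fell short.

A: 3/5 of 2829499 = 1697699.40, rounded up to 1697700; 1,697,700 required, 1,696,921 in favor — not approved.
B: 2/3 of 15660330 = 10440220; 10,440,220 required, 10,442,855 in favor — approved.
C: 3/4 of 1501668 = 1126251; 1,126,251 required, 1,126,251 in favor — approved.

Not approved — the A shares did not give the required vote.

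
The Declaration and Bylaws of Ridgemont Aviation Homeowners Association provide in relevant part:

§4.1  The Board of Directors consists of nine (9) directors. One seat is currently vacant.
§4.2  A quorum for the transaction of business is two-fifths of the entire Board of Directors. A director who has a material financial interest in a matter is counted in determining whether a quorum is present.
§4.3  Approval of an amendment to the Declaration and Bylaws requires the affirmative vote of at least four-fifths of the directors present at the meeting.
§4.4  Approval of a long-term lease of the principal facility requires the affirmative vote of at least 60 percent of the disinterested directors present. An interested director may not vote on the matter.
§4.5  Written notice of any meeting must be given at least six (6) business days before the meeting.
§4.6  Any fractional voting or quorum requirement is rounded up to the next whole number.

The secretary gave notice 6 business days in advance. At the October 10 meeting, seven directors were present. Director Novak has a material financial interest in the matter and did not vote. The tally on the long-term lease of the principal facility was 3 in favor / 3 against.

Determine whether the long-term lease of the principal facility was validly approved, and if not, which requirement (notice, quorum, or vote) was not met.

Invalid — vote requirement not satisfied.

Notice: 6 business days given; 6 required (6 ≥ 6). Satisfied.
Quorum: 7 present (interested directors count toward quorum); quorum is 4. Satisfied.
Vote: the long-term lease of the principal facility requires three-fifths of the disinterested directors present (7 − 1 = 6). 3/5 of 6 = 3.60, rounded up to 4, so 4 affirmative votes are needed; 3 voted in favor. Not satisfied.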